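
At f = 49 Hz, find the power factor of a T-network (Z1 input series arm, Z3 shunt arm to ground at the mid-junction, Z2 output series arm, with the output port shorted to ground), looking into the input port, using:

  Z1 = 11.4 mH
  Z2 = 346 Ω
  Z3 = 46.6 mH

Step 1 — Angular frequency: ω = 2π·f = 2π·49 = 307.9 rad/s.
Step 2 — Component impedances:
  Z1: Z = jωL = j·307.9·0.0114 = 0 + j3.51 Ω
  Z2: Z = R = 346 Ω
  Z3: Z = jωL = j·307.9·0.0466 = 0 + j14.35 Ω
Step 3 — With the output port shorted to ground, the output series arm Z2 runs from the junction to ground; the shunt arm Z3 also runs from the junction to ground. They appear in parallel: Z3 || Z2 = 0.5939 + j14.32 Ω.
Step 4 — Series with input arm Z1: Z_in = Z1 + (Z3 || Z2) = 0.5939 + j17.83 Ω = 17.84∠88.1° Ω.
Step 5 — Power factor: PF = cos(φ) = Re(Z)/|Z| = 0.5939/17.84 = 0.03329.
Step 6 — Type: Im(Z) = 17.83 ⇒ lagging (phase φ = 88.1°).

PF = 0.03329 (lagging, φ = 88.1°)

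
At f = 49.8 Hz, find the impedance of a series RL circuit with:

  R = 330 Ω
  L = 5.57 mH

Step 1 — Angular frequency: ω = 2π·f = 2π·49.8 = 312.9 rad/s.
Step 2 — Component impedances:
  R: Z = R = 330 Ω
  L: Z = jωL = j·312.9·0.00557 = 0 + j1.743 Ω
Step 3 — Series combination: Z_total = R + L = 330 + j1.743 Ω = 330∠0.3° Ω.

Z = 330 + j1.743 Ω = 330∠0.3° Ω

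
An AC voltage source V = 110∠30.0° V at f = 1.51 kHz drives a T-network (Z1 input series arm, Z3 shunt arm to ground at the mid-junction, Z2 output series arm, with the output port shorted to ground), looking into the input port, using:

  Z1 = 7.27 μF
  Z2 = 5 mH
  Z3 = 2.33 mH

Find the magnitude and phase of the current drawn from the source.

Step 1 — Angular frequency: ω = 2π·f = 2π·1510 = 9488 rad/s.
Step 2 — Component impedances:
  Z1: Z = 1/(jωC) = -j/(ω·C) = 0 - j14.5 Ω
  Z2: Z = jωL = j·9488·0.005 = 0 + j47.44 Ω
  Z3: Z = jωL = j·9488·0.00233 = 0 + j22.11 Ω
Step 3 — With the output port shorted to ground, the output series arm Z2 runs from the junction to ground; the shunt arm Z3 also runs from the junction to ground. They appear in parallel: Z3 || Z2 = 0 + j15.08 Ω.
Step 4 — Series with input arm Z1: Z_in = Z1 + (Z3 || Z2) = 0 + j0.5812 Ω = 0.5812∠90.0° Ω.
Step 5 — Source phasor: V = 110∠30.0° V = 95.26 + j55 V.
Step 6 — Ohm's law: I = V / Z_total = (95.26 + j55) / (0 + j0.5812) = 94.63 - j163.9 A.
Step 7 — Convert to polar: |I| = 189.3 A, ∠I = -60.0°.

I = 189.3∠-60.0° A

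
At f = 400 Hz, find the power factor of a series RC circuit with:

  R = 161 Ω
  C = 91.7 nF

Step 1 — Angular frequency: ω = 2π·f = 2π·400 = 2513 rad/s.
Step 2 — Component impedances:
  R: Z = R = 161 Ω
  C: Z = 1/(jωC) = -j/(ω·C) = 0 - j4339 Ω
Step 3 — Series combination: Z_total = R + C = 161 - j4339 Ω = 4342∠-87.9° Ω.
Step 4 — Power factor: PF = cos(φ) = Re(Z)/|Z| = 161/4342 = 0.03708.
Step 5 — Type: Im(Z) = -4339 ⇒ leading (phase φ = -87.9°).

PF = 0.03708 (leading, φ = -87.9°)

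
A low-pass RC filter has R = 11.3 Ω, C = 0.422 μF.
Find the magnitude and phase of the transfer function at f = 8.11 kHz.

Step 1 — Angular frequency: ω = 2π·8110 = 5.096e+04 rad/s.
Step 2 — Transfer function: H(jω) = 1/(1 + jωRC).
Step 3 — Denominator: 1 + jωRC = 1 + j·5.096e+04·11.3·4.22e-07 = 1 + j0.243.
Step 4 — H = 0.9442 - j0.2294.
Step 5 — Magnitude: |H| = 0.9717 (-0.2 dB); phase: φ = -13.7°.

|H| = 0.9717 (-0.2 dB), φ = -13.7°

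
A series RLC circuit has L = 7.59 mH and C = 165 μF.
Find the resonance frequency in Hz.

Step 1 — Resonance condition Im(Z)=0 gives ω₀ = 1/√(LC).
Step 2 — ω₀ = 1/√(0.00759·0.000165) = 893.6 rad/s.
Step 3 — f₀ = ω₀/(2π) = 142.2 Hz.

f₀ = 142.2 Hz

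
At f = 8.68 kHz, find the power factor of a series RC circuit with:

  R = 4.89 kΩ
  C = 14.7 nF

Step 1 — Angular frequency: ω = 2π·f = 2π·8680 = 5.454e+04 rad/s.
Step 2 — Component impedances:
  R: Z = R = 4890 Ω
  C: Z = 1/(jωC) = -j/(ω·C) = 0 - j1247 Ω
Step 3 — Series combination: Z_total = R + C = 4890 - j1247 Ω = 5047∠-14.3° Ω.
Step 4 — Power factor: PF = cos(φ) = Re(Z)/|Z| = 4890/5046.6 = 0.969.
Step 5 — Type: Im(Z) = -1247 ⇒ leading (phase φ = -14.3°).

PF = 0.969 (leading, φ = -14.3°)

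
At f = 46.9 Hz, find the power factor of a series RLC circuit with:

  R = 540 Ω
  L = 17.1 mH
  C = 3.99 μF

Step 1 — Angular frequency: ω = 2π·f = 2π·46.9 = 294.7 rad/s.
Step 2 — Component impedances:
  R: Z = R = 540 Ω
  L: Z = jωL = j·294.7·0.0171 = 0 + j5.039 Ω
  C: Z = 1/(jωC) = -j/(ω·C) = 0 - j850.5 Ω
Step 3 — Series combination: Z_total = R + L + C = 540 - j845.5 Ω = 1003∠-57.4° Ω.
Step 4 — Power factor: PF = cos(φ) = Re(Z)/|Z| = 540/1003.2 = 0.5383.
Step 5 — Type: Im(Z) = -845.5 ⇒ leading (phase φ = -57.4°).

PF = 0.5383 (leading, φ = -57.4°)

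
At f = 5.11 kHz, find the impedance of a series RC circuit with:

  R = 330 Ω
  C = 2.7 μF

Step 1 — Angular frequency: ω = 2π·f = 2π·5110 = 3.211e+04 rad/s.
Step 2 — Component impedances:
  R: Z = R = 330 Ω
  C: Z = 1/(jωC) = -j/(ω·C) = 0 - j11.54 Ω
Step 3 — Series combination: Z_total = R + C = 330 - j11.54 Ω = 330.2∠-2.0° Ω.

Z = 330 - j11.54 Ω = 330.2∠-2.0° Ω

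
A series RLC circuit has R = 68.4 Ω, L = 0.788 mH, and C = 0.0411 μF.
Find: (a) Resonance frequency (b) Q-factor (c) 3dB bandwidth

Step 1 — Resonance condition Im(Z)=0 gives ω₀ = 1/√(LC).
Step 2 — ω₀ = 1/√(0.000788·4.11e-08) = 1.757e+05 rad/s.
Step 3 — f₀ = ω₀/(2π) = 2.797e+04 Hz.
Step 4 — Series Q: Q = ω₀L/R = 1.757e+05·0.000788/68.4 = 2.024.
Step 5 — 3dB bandwidth: Δω = ω₀/Q = 8.68e+04 rad/s; BW = Δω/(2π) = 1.381e+04 Hz.

(a) f₀ = 2.797e+04 Hz  (b) Q = 2.024  (c) BW = 1.381e+04 Hz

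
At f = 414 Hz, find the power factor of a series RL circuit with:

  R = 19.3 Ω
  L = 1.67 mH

Step 1 — Angular frequency: ω = 2π·f = 2π·414 = 2601 rad/s.
Step 2 — Component impedances:
  R: Z = R = 19.3 Ω
  L: Z = jωL = j·2601·0.00167 = 0 + j4.344 Ω
Step 3 — Series combination: Z_total = R + L = 19.3 + j4.344 Ω = 19.78∠12.7° Ω.
Step 4 — Power factor: PF = cos(φ) = Re(Z)/|Z| = 19.3/19.783 = 0.9756.
Step 5 — Type: Im(Z) = 4.344 ⇒ lagging (phase φ = 12.7°).

PF = 0.9756 (lagging, φ = 12.7°)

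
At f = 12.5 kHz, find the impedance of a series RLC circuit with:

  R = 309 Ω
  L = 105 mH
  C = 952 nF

Step 1 — Angular frequency: ω = 2π·f = 2π·1.25e+04 = 7.854e+04 rad/s.
Step 2 — Component impedances:
  R: Z = R = 309 Ω
  L: Z = jωL = j·7.854e+04·0.105 = 0 + j8247 Ω
  C: Z = 1/(jωC) = -j/(ω·C) = 0 - j13.37 Ω
Step 3 — Series combination: Z_total = R + L + C = 309 + j8233 Ω = 8239∠87.9° Ω.

Z = 309 + j8233 Ω = 8239∠87.9° Ω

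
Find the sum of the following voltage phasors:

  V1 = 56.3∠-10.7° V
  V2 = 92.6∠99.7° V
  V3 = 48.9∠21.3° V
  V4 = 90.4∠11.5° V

Step 1 — Convert each phasor to rectangular form:
  V1 = 56.3·(cos(-10.7°) + j·sin(-10.7°)) = 55.32 - j10.45 V
  V2 = 92.6·(cos(99.7°) + j·sin(99.7°)) = -15.6 + j91.28 V
  V3 = 48.9·(cos(21.3°) + j·sin(21.3°)) = 45.56 + j17.76 V
  V4 = 90.4·(cos(11.5°) + j·sin(11.5°)) = 88.59 + j18.02 V
Step 2 — Sum components: V_total = 173.9 + j116.6 V.
Step 3 — Convert to polar: |V_total| = 209.3 V, ∠V_total = 33.8°.

V_total = 209.3∠33.8° V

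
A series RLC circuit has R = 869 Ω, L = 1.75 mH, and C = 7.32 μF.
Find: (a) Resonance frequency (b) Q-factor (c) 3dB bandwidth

Step 1 — Resonance: ω₀ = 1/√(LC) = 1/√(0.00175·7.32e-06) = 8835 rad/s.
Step 2 — f₀ = ω₀/(2π) = 1406 Hz.
Step 3 — Series Q: Q = ω₀L/R = 8835·0.00175/869 = 0.01779.
Step 4 — Bandwidth: Δω = ω₀/Q = 4.966e+05 rad/s; BW = Δω/(2π) = 7.903e+04 Hz.

(a) f₀ = 1406 Hz  (b) Q = 0.01779  (c) BW = 7.903e+04 Hz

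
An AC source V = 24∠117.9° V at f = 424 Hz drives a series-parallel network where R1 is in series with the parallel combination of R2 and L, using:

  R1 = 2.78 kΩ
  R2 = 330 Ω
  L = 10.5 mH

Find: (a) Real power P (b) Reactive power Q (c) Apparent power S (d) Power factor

Step 1 — Angular frequency: ω = 2π·f = 2π·424 = 2664 rad/s.
Step 2 — Component impedances:
  R1: Z = R = 2780 Ω
  R2: Z = R = 330 Ω
  L: Z = jωL = j·2664·0.0105 = 0 + j27.97 Ω
Step 3 — Parallel branch: R2 || L = 1/(1/R2 + 1/L) = 2.354 + j27.77 Ω.
Step 4 — Series with R1: Z_total = R1 + (R2 || L) = 2782 + j27.77 Ω = 2782∠0.6° Ω.
Step 5 — Source phasor: V = 24∠117.9° V = -11.23 + j21.21 V.
Step 6 — Current: I = V / Z = -0.00396 + j0.007663 A = 0.008625∠117.3° A.
Step 7 — Complex power: S = V·I* = 0.207 + j0.002066 VA.
Step 8 — Real power: P = Re(S) = 0.207 W.
Step 9 — Reactive power: Q = Im(S) = 0.002066 VAR.
Step 10 — Apparent power: |S| = 0.207 VA.
Step 11 — Power factor: PF = P/|S| = 1 (lagging).

(a) P = 0.207 W  (b) Q = 0.002066 VAR  (c) S = 0.207 VA  (d) PF = 1 (lagging)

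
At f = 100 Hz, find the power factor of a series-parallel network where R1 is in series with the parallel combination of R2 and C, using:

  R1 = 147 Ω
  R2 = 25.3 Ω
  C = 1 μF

Step 1 — Angular frequency: ω = 2π·f = 2π·100 = 628.3 rad/s.
Step 2 — Component impedances:
  R1: Z = R = 147 Ω
  R2: Z = R = 25.3 Ω
  C: Z = 1/(jωC) = -j/(ω·C) = 0 - j1592 Ω
Step 3 — Parallel branch: R2 || C = 1/(1/R2 + 1/C) = 25.29 - j0.4021 Ω.
Step 4 — Series with R1: Z_total = R1 + (R2 || C) = 172.3 - j0.4021 Ω = 172.3∠-0.1° Ω.
Step 5 — Power factor: PF = cos(φ) = Re(Z)/|Z| = 172.3/172.3 = 1.
Step 6 — Type: Im(Z) = -0.4021 ⇒ leading (phase φ = -0.1°).

PF = 1 (leading, φ = -0.1°)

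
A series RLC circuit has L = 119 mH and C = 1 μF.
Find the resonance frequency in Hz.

Step 1 — Resonance condition Im(Z)=0 gives ω₀ = 1/√(LC).
Step 2 — ω₀ = 1/√(0.119·1e-06) = 2899 rad/s.
Step 3 — f₀ = ω₀/(2π) = 461.4 Hz.

f₀ = 461.4 Hz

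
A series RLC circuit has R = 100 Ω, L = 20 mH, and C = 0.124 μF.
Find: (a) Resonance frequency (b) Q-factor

Step 1 — Resonance condition Im(Z)=0 gives ω₀ = 1/√(LC).
Step 2 — ω₀ = 1/√(0.02·1.24e-07) = 2.008e+04 rad/s.
Step 3 — f₀ = ω₀/(2π) = 3196 Hz.
Step 4 — Series Q: Q = ω₀L/R = 2.008e+04·0.02/100 = 4.016.

(a) f₀ = 3196 Hz  (b) Q = 4.016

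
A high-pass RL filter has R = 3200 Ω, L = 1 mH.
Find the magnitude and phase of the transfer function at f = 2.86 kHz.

Step 1 — Angular frequency: ω = 2π·2860 = 1.797e+04 rad/s.
Step 2 — Transfer function: H(jω) = jωL/(R + jωL).
Step 3 — Numerator jωL = j·17.97; denominator R + jωL = 3200 + j17.97.
Step 4 — H = 3.153e-05 + j0.005615.
Step 5 — Magnitude: |H| = 0.005616 (-45.0 dB); phase: φ = 89.7°.

|H| = 0.005616 (-45.0 dB), φ = 89.7°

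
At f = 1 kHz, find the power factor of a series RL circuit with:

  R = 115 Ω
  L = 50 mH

Step 1 — Angular frequency: ω = 2π·f = 2π·1000 = 6283 rad/s.
Step 2 — Component impedances:
  R: Z = R = 115 Ω
  L: Z = jωL = j·6283·0.05 = 0 + j314.2 Ω
Step 3 — Series combination: Z_total = R + L = 115 + j314.2 Ω = 334.5∠69.9° Ω.
Step 4 — Power factor: PF = cos(φ) = Re(Z)/|Z| = 115/334.55 = 0.3437.
Step 5 — Type: Im(Z) = 314.2 ⇒ lagging (phase φ = 69.9°).

PF = 0.3437 (lagging, φ = 69.9°)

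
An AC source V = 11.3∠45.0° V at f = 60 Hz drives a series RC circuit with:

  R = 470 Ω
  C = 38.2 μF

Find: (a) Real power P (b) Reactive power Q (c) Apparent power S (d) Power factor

Step 1 — Angular frequency: ω = 2π·f = 2π·60 = 377 rad/s.
Step 2 — Component impedances:
  R: Z = R = 470 Ω
  C: Z = 1/(jωC) = -j/(ω·C) = 0 - j69.44 Ω
Step 3 — Series combination: Z_total = R + C = 470 - j69.44 Ω = 475.1∠-8.4° Ω.
Step 4 — Source phasor: V = 11.3∠45.0° V = 7.99 + j7.99 V.
Step 5 — Current: I = V / Z = 0.01418 + j0.0191 A = 0.02378∠53.4° A.
Step 6 — Complex power: S = V·I* = 0.2659 - j0.03928 VA.
Step 7 — Real power: P = Re(S) = 0.2659 W.
Step 8 — Reactive power: Q = Im(S) = -0.03928 VAR.
Step 9 — Apparent power: |S| = 0.2688 VA.
Step 10 — Power factor: PF = P/|S| = 0.9893 (leading).

(a) P = 0.2659 W  (b) Q = -0.03928 VAR  (c) S = 0.2688 VA  (d) PF = 0.9893 (leading)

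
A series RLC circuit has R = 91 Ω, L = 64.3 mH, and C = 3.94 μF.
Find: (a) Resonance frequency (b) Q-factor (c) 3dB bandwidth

Step 1 — Resonance: ω₀ = 1/√(LC) = 1/√(0.0643·3.94e-06) = 1987 rad/s.
Step 2 — f₀ = ω₀/(2π) = 316.2 Hz.
Step 3 — Series Q: Q = ω₀L/R = 1987·0.0643/91 = 1.404.
Step 4 — Bandwidth: Δω = ω₀/Q = 1415 rad/s; BW = Δω/(2π) = 225.2 Hz.

(a) f₀ = 316.2 Hz  (b) Q = 1.404  (c) BW = 225.2 Hz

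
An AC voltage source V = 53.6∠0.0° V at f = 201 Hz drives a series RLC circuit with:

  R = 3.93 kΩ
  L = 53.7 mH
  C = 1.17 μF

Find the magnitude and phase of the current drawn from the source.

Step 1 — Angular frequency: ω = 2π·f = 2π·201 = 1263 rad/s.
Step 2 — Component impedances:
  R: Z = R = 3930 Ω
  L: Z = jωL = j·1263·0.0537 = 0 + j67.82 Ω
  C: Z = 1/(jωC) = -j/(ω·C) = 0 - j676.8 Ω
Step 3 — Series combination: Z_total = R + L + C = 3930 - j608.9 Ω = 3977∠-8.8° Ω.
Step 4 — Source phasor: V = 53.6∠0.0° V = 53.6 V.
Step 5 — Ohm's law: I = V / Z_total = (53.6) / (3930 - j608.9) = 0.01332 + j0.002064 A.
Step 6 — Convert to polar: |I| = 0.01348 A, ∠I = 8.8°.

I = 0.01348∠8.8° A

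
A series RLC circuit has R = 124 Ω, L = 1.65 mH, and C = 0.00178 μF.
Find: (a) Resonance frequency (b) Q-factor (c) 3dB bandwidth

Step 1 — Resonance condition Im(Z)=0 gives ω₀ = 1/√(LC).
Step 2 — ω₀ = 1/√(0.00165·1.78e-09) = 5.835e+05 rad/s.
Step 3 — f₀ = ω₀/(2π) = 9.287e+04 Hz.
Step 4 — Series Q: Q = ω₀L/R = 5.835e+05·0.00165/124 = 7.764.
Step 5 — 3dB bandwidth: Δω = ω₀/Q = 7.515e+04 rad/s; BW = Δω/(2π) = 1.196e+04 Hz.

(a) f₀ = 9.287e+04 Hz  (b) Q = 7.764  (c) BW = 1.196e+04 Hz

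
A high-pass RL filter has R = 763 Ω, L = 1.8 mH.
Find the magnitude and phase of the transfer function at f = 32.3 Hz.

Step 1 — Angular frequency: ω = 2π·32.3 = 202.9 rad/s.
Step 2 — Transfer function: H(jω) = jωL/(R + jωL).
Step 3 — Numerator jωL = j·0.3653; denominator R + jωL = 763 + j0.3653.
Step 4 — H = 2.292e-07 + j0.0004788.
Step 5 — Magnitude: |H| = 0.0004788 (-66.4 dB); phase: φ = 90.0°.

|H| = 0.0004788 (-66.4 dB), φ = 90.0°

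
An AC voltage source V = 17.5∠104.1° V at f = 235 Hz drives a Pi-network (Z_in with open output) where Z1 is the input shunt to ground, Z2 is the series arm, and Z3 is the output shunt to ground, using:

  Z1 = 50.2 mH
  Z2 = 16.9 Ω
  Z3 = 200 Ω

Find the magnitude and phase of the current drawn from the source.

Step 1 — Angular frequency: ω = 2π·f = 2π·235 = 1477 rad/s.
Step 2 — Component impedances:
  Z1: Z = jωL = j·1477·0.0502 = 0 + j74.12 Ω
  Z2: Z = R = 16.9 Ω
  Z3: Z = R = 200 Ω
Step 3 — With open output, the series arm Z2 and the output shunt Z3 appear in series to ground: Z2 + Z3 = 216.9 Ω.
Step 4 — Parallel with input shunt Z1: Z_in = Z1 || (Z2 + Z3) = 22.68 + j66.37 Ω = 70.14∠71.1° Ω.
Step 5 — Source phasor: V = 17.5∠104.1° V = -4.263 + j16.97 V.
Step 6 — Ohm's law: I = V / Z_total = (-4.263 + j16.97) / (22.68 + j66.37) = 0.2093 + j0.1358 A.
Step 7 — Convert to polar: |I| = 0.2495 A, ∠I = 33.0°.

I = 0.2495∠33.0° A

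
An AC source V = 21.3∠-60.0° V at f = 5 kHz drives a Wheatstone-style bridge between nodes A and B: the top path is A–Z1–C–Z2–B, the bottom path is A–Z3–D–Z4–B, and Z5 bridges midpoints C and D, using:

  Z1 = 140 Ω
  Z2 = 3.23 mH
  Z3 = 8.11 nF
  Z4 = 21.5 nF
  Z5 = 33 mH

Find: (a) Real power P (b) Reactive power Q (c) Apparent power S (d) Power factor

Step 1 — Angular frequency: ω = 2π·f = 2π·5000 = 3.142e+04 rad/s.
Step 2 — Component impedances:
  Z1: Z = R = 140 Ω
  Z2: Z = jωL = j·3.142e+04·0.00323 = 0 + j101.5 Ω
  Z3: Z = 1/(jωC) = -j/(ω·C) = 0 - j3925 Ω
  Z4: Z = 1/(jωC) = -j/(ω·C) = 0 - j1481 Ω
  Z5: Z = jωL = j·3.142e+04·0.033 = 0 + j1037 Ω
Step 3 — Bridge requires nodal analysis (the Z5 bridge couples midpoints C and D, so the two paths cannot be reduced to a simple series/parallel combination). Setting node B to ground and injecting 1 A at node A, the 3-node admittance system at A, C, D solves to V_A = Z_AB = 527.5 + j49.7 Ω = 529.8∠5.4° Ω.
Step 4 — Source phasor: V = 21.3∠-60.0° V = 10.65 - j18.45 V.
Step 5 — Current: I = V / Z = 0.01675 - j0.03655 A = 0.0402∠-65.4° A.
Step 6 — Complex power: S = V·I* = 0.8525 + j0.08032 VA.
Step 7 — Real power: P = Re(S) = 0.8525 W.
Step 8 — Reactive power: Q = Im(S) = 0.08032 VAR.
Step 9 — Apparent power: |S| = 0.8563 VA.
Step 10 — Power factor: PF = P/|S| = 0.9956 (lagging).

(a) P = 0.8525 W  (b) Q = 0.08032 VAR  (c) S = 0.8563 VA  (d) PF = 0.9956 (lagging)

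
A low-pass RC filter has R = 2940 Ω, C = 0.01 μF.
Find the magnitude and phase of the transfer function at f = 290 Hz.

Step 1 — Angular frequency: ω = 2π·290 = 1822 rad/s.
Step 2 — Transfer function: H(jω) = 1/(1 + jωRC).
Step 3 — Denominator: 1 + jωRC = 1 + j·1822·2940·1e-08 = 1 + j0.05357.
Step 4 — H = 0.9971 - j0.05342.
Step 5 — Magnitude: |H| = 0.9986 (-0.0 dB); phase: φ = -3.1°.

|H| = 0.9986 (-0.0 dB), φ = -3.1°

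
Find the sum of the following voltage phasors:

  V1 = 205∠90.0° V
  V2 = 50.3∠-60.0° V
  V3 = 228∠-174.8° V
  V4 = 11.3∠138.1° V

Step 1 — Convert each phasor to rectangular form:
  V1 = 205·(cos(90.0°) + j·sin(90.0°)) = 0 + j205 V
  V2 = 50.3·(cos(-60.0°) + j·sin(-60.0°)) = 25.15 - j43.56 V
  V3 = 228·(cos(-174.8°) + j·sin(-174.8°)) = -227.1 - j20.66 V
  V4 = 11.3·(cos(138.1°) + j·sin(138.1°)) = -8.411 + j7.547 V
Step 2 — Sum components: V_total = -210.3 + j148.3 V.
Step 3 — Convert to polar: |V_total| = 257.4 V, ∠V_total = 144.8°.

V_total = 257.4∠144.8° V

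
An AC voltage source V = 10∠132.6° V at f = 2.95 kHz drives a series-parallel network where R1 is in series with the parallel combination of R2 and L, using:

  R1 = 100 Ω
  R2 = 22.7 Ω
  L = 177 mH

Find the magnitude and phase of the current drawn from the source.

Step 1 — Angular frequency: ω = 2π·f = 2π·2950 = 1.854e+04 rad/s.
Step 2 — Component impedances:
  R1: Z = R = 100 Ω
  R2: Z = R = 22.7 Ω
  L: Z = jωL = j·1.854e+04·0.177 = 0 + j3281 Ω
Step 3 — Parallel branch: R2 || L = 1/(1/R2 + 1/L) = 22.7 + j0.1571 Ω.
Step 4 — Series with R1: Z_total = R1 + (R2 || L) = 122.7 + j0.1571 Ω = 122.7∠0.1° Ω.
Step 5 — Source phasor: V = 10∠132.6° V = -6.769 + j7.361 V.
Step 6 — Ohm's law: I = V / Z_total = (-6.769 + j7.361) / (122.7 + j0.1571) = -0.05509 + j0.06006 A.
Step 7 — Convert to polar: |I| = 0.0815 A, ∠I = 132.5°.

I = 0.0815∠132.5° A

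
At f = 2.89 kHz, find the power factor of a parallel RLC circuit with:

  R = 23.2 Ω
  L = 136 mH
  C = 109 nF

Step 1 — Angular frequency: ω = 2π·f = 2π·2890 = 1.816e+04 rad/s.
Step 2 — Component impedances:
  R: Z = R = 23.2 Ω
  L: Z = jωL = j·1.816e+04·0.136 = 0 + j2470 Ω
  C: Z = 1/(jωC) = -j/(ω·C) = 0 - j505.2 Ω
Step 3 — Parallel combination: 1/Z_total = 1/R + 1/L + 1/C; Z_total = 23.17 - j0.8462 Ω = 23.18∠-2.1° Ω.
Step 4 — Power factor: PF = cos(φ) = Re(Z)/|Z| = 23.169/23.185 = 0.9993.
Step 5 — Type: Im(Z) = -0.8462 ⇒ leading (phase φ = -2.1°).

PF = 0.9993 (leading, φ = -2.1°)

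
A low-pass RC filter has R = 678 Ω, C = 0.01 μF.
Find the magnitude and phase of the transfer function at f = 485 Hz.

Step 1 — Angular frequency: ω = 2π·485 = 3047 rad/s.
Step 2 — Transfer function: H(jω) = 1/(1 + jωRC).
Step 3 — Denominator: 1 + jωRC = 1 + j·3047·678·1e-08 = 1 + j0.02066.
Step 4 — H = 0.9996 - j0.02065.
Step 5 — Magnitude: |H| = 0.9998 (-0.0 dB); phase: φ = -1.2°.

|H| = 0.9998 (-0.0 dB), φ = -1.2°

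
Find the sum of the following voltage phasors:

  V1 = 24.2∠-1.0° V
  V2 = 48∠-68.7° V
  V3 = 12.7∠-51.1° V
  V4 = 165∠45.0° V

Step 1 — Convert each phasor to rectangular form:
  V1 = 24.2·(cos(-1.0°) + j·sin(-1.0°)) = 24.2 - j0.4223 V
  V2 = 48·(cos(-68.7°) + j·sin(-68.7°)) = 17.44 - j44.72 V
  V3 = 12.7·(cos(-51.1°) + j·sin(-51.1°)) = 7.975 - j9.884 V
  V4 = 165·(cos(45.0°) + j·sin(45.0°)) = 116.7 + j116.7 V
Step 2 — Sum components: V_total = 166.3 + j61.65 V.
Step 3 — Convert to polar: |V_total| = 177.3 V, ∠V_total = 20.3°.

V_total = 177.3∠20.3° V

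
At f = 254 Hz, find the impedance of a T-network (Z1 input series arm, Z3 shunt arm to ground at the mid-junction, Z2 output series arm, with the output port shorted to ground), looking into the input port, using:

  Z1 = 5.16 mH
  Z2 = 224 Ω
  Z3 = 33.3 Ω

Step 1 — Angular frequency: ω = 2π·f = 2π·254 = 1596 rad/s.
Step 2 — Component impedances:
  Z1: Z = jωL = j·1596·0.00516 = 0 + j8.235 Ω
  Z2: Z = R = 224 Ω
  Z3: Z = R = 33.3 Ω
Step 3 — With the output port shorted to ground, the output series arm Z2 runs from the junction to ground; the shunt arm Z3 also runs from the junction to ground. They appear in parallel: Z3 || Z2 = 28.99 Ω.
Step 4 — Series with input arm Z1: Z_in = Z1 + (Z3 || Z2) = 28.99 + j8.235 Ω = 30.14∠15.9° Ω.

Z = 28.99 + j8.235 Ω = 30.14∠15.9° Ω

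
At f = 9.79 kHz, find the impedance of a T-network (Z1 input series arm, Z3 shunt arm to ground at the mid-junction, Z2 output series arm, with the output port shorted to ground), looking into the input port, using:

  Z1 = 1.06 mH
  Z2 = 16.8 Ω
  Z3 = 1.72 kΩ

Step 1 — Angular frequency: ω = 2π·f = 2π·9790 = 6.151e+04 rad/s.
Step 2 — Component impedances:
  Z1: Z = jωL = j·6.151e+04·0.00106 = 0 + j65.2 Ω
  Z2: Z = R = 16.8 Ω
  Z3: Z = R = 1720 Ω
Step 3 — With the output port shorted to ground, the output series arm Z2 runs from the junction to ground; the shunt arm Z3 also runs from the junction to ground. They appear in parallel: Z3 || Z2 = 16.64 Ω.
Step 4 — Series with input arm Z1: Z_in = Z1 + (Z3 || Z2) = 16.64 + j65.2 Ω = 67.29∠75.7° Ω.

Z = 16.64 + j65.2 Ω = 67.29∠75.7° Ω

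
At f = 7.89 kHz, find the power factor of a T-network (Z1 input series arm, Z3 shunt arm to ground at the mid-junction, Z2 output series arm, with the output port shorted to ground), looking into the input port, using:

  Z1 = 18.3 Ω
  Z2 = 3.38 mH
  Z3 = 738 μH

Step 1 — Angular frequency: ω = 2π·f = 2π·7890 = 4.957e+04 rad/s.
Step 2 — Component impedances:
  Z1: Z = R = 18.3 Ω
  Z2: Z = jωL = j·4.957e+04·0.00338 = 0 + j167.6 Ω
  Z3: Z = jωL = j·4.957e+04·0.000738 = 0 + j36.59 Ω
Step 3 — With the output port shorted to ground, the output series arm Z2 runs from the junction to ground; the shunt arm Z3 also runs from the junction to ground. They appear in parallel: Z3 || Z2 = 0 + j30.03 Ω.
Step 4 — Series with input arm Z1: Z_in = Z1 + (Z3 || Z2) = 18.3 + j30.03 Ω = 35.17∠58.6° Ω.
Step 5 — Power factor: PF = cos(φ) = Re(Z)/|Z| = 18.3/35.166 = 0.5204.
Step 6 — Type: Im(Z) = 30.03 ⇒ lagging (phase φ = 58.6°).

PF = 0.5204 (lagging, φ = 58.6°)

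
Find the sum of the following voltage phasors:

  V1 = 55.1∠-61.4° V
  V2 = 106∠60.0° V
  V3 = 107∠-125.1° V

Step 1 — Convert each phasor to rectangular form:
  V1 = 55.1·(cos(-61.4°) + j·sin(-61.4°)) = 26.38 - j48.38 V
  V2 = 106·(cos(60.0°) + j·sin(60.0°)) = 53 + j91.8 V
  V3 = 107·(cos(-125.1°) + j·sin(-125.1°)) = -61.53 - j87.54 V
Step 2 — Sum components: V_total = 17.85 - j44.12 V.
Step 3 — Convert to polar: |V_total| = 47.59 V, ∠V_total = -68.0°.

V_total = 47.59∠-68.0° V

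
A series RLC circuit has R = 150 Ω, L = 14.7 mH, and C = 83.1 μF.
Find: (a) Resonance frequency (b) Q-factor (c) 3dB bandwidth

Step 1 — Resonance: ω₀ = 1/√(LC) = 1/√(0.0147·8.31e-05) = 904.8 rad/s.
Step 2 — f₀ = ω₀/(2π) = 144 Hz.
Step 3 — Series Q: Q = ω₀L/R = 904.8·0.0147/150 = 0.08867.
Step 4 — Bandwidth: Δω = ω₀/Q = 1.02e+04 rad/s; BW = Δω/(2π) = 1624 Hz.

(a) f₀ = 144 Hz  (b) Q = 0.08867  (c) BW = 1624 Hz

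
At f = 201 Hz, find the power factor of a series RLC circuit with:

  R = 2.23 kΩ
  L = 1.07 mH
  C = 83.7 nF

Step 1 — Angular frequency: ω = 2π·f = 2π·201 = 1263 rad/s.
Step 2 — Component impedances:
  R: Z = R = 2230 Ω
  L: Z = jωL = j·1263·0.00107 = 0 + j1.351 Ω
  C: Z = 1/(jωC) = -j/(ω·C) = 0 - j9460 Ω
Step 3 — Series combination: Z_total = R + L + C = 2230 - j9459 Ω = 9718∠-76.7° Ω.
Step 4 — Power factor: PF = cos(φ) = Re(Z)/|Z| = 2230/9718 = 0.2295.
Step 5 — Type: Im(Z) = -9459 ⇒ leading (phase φ = -76.7°).

PF = 0.2295 (leading, φ = -76.7°)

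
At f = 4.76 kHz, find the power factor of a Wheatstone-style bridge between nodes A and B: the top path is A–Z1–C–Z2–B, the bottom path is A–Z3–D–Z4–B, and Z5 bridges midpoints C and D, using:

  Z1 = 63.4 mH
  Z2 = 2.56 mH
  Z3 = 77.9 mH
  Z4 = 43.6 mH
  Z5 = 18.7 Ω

Step 1 — Angular frequency: ω = 2π·f = 2π·4760 = 2.991e+04 rad/s.
Step 2 — Component impedances:
  Z1: Z = jωL = j·2.991e+04·0.0634 = 0 + j1896 Ω
  Z2: Z = jωL = j·2.991e+04·0.00256 = 0 + j76.56 Ω
  Z3: Z = jωL = j·2.991e+04·0.0779 = 0 + j2330 Ω
  Z4: Z = jωL = j·2.991e+04·0.0436 = 0 + j1304 Ω
  Z5: Z = R = 18.7 Ω
Step 3 — Bridge requires nodal analysis (the Z5 bridge couples midpoints C and D, so the two paths cannot be reduced to a simple series/parallel combination). Setting node B to ground and injecting 1 A at node A, the 3-node admittance system at A, C, D solves to V_A = Z_AB = 2.891 + j1118 Ω = 1118∠89.9° Ω.
Step 4 — Power factor: PF = cos(φ) = Re(Z)/|Z| = 2.891/1118 = 0.002586.
Step 5 — Type: Im(Z) = 1118 ⇒ lagging (phase φ = 89.9°).

PF = 0.002586 (lagging, φ = 89.9°)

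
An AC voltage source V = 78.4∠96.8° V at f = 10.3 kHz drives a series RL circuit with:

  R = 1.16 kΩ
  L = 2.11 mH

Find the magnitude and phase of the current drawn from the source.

Step 1 — Angular frequency: ω = 2π·f = 2π·1.03e+04 = 6.472e+04 rad/s.
Step 2 — Component impedances:
  R: Z = R = 1160 Ω
  L: Z = jωL = j·6.472e+04·0.00211 = 0 + j136.6 Ω
Step 3 — Series combination: Z_total = R + L = 1160 + j136.6 Ω = 1168∠6.7° Ω.
Step 4 — Source phasor: V = 78.4∠96.8° V = -9.283 + j77.85 V.
Step 5 — Ohm's law: I = V / Z_total = (-9.283 + j77.85) / (1160 + j136.6) = -0.000101 + j0.06712 A.
Step 6 — Convert to polar: |I| = 0.06712 A, ∠I = 90.1°.

I = 0.06712∠90.1° A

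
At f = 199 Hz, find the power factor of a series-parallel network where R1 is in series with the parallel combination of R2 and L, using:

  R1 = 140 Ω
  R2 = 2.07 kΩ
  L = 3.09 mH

Step 1 — Angular frequency: ω = 2π·f = 2π·199 = 1250 rad/s.
Step 2 — Component impedances:
  R1: Z = R = 140 Ω
  R2: Z = R = 2070 Ω
  L: Z = jωL = j·1250·0.00309 = 0 + j3.864 Ω
Step 3 — Parallel branch: R2 || L = 1/(1/R2 + 1/L) = 0.007211 + j3.864 Ω.
Step 4 — Series with R1: Z_total = R1 + (R2 || L) = 140 + j3.864 Ω = 140.1∠1.6° Ω.
Step 5 — Power factor: PF = cos(φ) = Re(Z)/|Z| = 140.01/140.06 = 0.9996.
Step 6 — Type: Im(Z) = 3.864 ⇒ lagging (phase φ = 1.6°).

PF = 0.9996 (lagging, φ = 1.6°)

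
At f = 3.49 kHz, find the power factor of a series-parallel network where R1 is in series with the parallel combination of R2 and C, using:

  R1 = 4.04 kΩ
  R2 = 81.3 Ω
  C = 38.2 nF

Step 1 — Angular frequency: ω = 2π·f = 2π·3490 = 2.193e+04 rad/s.
Step 2 — Component impedances:
  R1: Z = R = 4040 Ω
  R2: Z = R = 81.3 Ω
  C: Z = 1/(jωC) = -j/(ω·C) = 0 - j1194 Ω
Step 3 — Parallel branch: R2 || C = 1/(1/R2 + 1/C) = 80.92 - j5.511 Ω.
Step 4 — Series with R1: Z_total = R1 + (R2 || C) = 4121 - j5.511 Ω = 4121∠-0.1° Ω.
Step 5 — Power factor: PF = cos(φ) = Re(Z)/|Z| = 4121/4121 = 1.
Step 6 — Type: Im(Z) = -5.511 ⇒ leading (phase φ = -0.1°).

PF = 1 (leading, φ = -0.1°)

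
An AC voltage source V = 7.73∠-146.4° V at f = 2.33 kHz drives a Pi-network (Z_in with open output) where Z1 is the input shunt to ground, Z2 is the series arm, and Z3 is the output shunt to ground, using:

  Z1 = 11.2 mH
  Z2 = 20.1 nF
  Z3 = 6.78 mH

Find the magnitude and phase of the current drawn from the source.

Step 1 — Angular frequency: ω = 2π·f = 2π·2330 = 1.464e+04 rad/s.
Step 2 — Component impedances:
  Z1: Z = jωL = j·1.464e+04·0.0112 = 0 + j164 Ω
  Z2: Z = 1/(jωC) = -j/(ω·C) = 0 - j3398 Ω
  Z3: Z = jωL = j·1.464e+04·0.00678 = 0 + j99.26 Ω
Step 3 — With open output, the series arm Z2 and the output shunt Z3 appear in series to ground: Z2 + Z3 = 0 - j3299 Ω.
Step 4 — Parallel with input shunt Z1: Z_in = Z1 || (Z2 + Z3) = 0 + j172.5 Ω = 172.5∠90.0° Ω.
Step 5 — Source phasor: V = 7.73∠-146.4° V = -6.438 - j4.278 V.
Step 6 — Ohm's law: I = V / Z_total = (-6.438 - j4.278) / (0 + j172.5) = -0.02479 + j0.03732 A.
Step 7 — Convert to polar: |I| = 0.0448 A, ∠I = 123.6°.

I = 0.0448∠123.6° A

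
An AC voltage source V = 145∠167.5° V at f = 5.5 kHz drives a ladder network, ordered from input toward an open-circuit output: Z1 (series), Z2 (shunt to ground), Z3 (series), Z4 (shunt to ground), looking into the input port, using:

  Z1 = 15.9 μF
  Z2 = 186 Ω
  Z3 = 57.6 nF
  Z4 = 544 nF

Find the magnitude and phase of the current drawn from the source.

Step 1 — Angular frequency: ω = 2π·f = 2π·5500 = 3.456e+04 rad/s.
Step 2 — Component impedances:
  Z1: Z = 1/(jωC) = -j/(ω·C) = 0 - j1.82 Ω
  Z2: Z = R = 186 Ω
  Z3: Z = 1/(jωC) = -j/(ω·C) = 0 - j502.4 Ω
  Z4: Z = 1/(jωC) = -j/(ω·C) = 0 - j53.19 Ω
Step 3 — Ladder network (open output): work backward from the far end, alternating series and parallel combinations. Z_in = 167.3 - j57.81 Ω = 177∠-19.1° Ω.
Step 4 — Source phasor: V = 145∠167.5° V = -141.6 + j31.38 V.
Step 5 — Ohm's law: I = V / Z_total = (-141.6 + j31.38) / (167.3 - j57.81) = -0.814 - j0.09373 A.
Step 6 — Convert to polar: |I| = 0.8194 A, ∠I = -173.4°.

I = 0.8194∠-173.4° A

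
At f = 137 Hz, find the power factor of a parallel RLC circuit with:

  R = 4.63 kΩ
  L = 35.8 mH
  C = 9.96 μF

Step 1 — Angular frequency: ω = 2π·f = 2π·137 = 860.8 rad/s.
Step 2 — Component impedances:
  R: Z = R = 4630 Ω
  L: Z = jωL = j·860.8·0.0358 = 0 + j30.82 Ω
  C: Z = 1/(jωC) = -j/(ω·C) = 0 - j116.6 Ω
Step 3 — Parallel combination: 1/Z_total = 1/R + 1/L + 1/C; Z_total = 0.3788 + j41.88 Ω = 41.88∠89.5° Ω.
Step 4 — Power factor: PF = cos(φ) = Re(Z)/|Z| = 0.3788/41.88 = 0.009045.
Step 5 — Type: Im(Z) = 41.88 ⇒ lagging (phase φ = 89.5°).

PF = 0.009045 (lagging, φ = 89.5°)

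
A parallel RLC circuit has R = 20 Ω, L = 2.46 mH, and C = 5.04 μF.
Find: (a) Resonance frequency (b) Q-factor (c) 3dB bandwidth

Step 1 — Resonance: ω₀ = 1/√(LC) = 1/√(0.00246·5.04e-06) = 8981 rad/s.
Step 2 — f₀ = ω₀/(2π) = 1429 Hz.
Step 3 — Parallel Q: Q = R/(ω₀L) = 20/(8981·0.00246) = 0.9053.
Step 4 — Bandwidth: Δω = ω₀/Q = 9921 rad/s; BW = Δω/(2π) = 1579 Hz.

(a) f₀ = 1429 Hz  (b) Q = 0.9053  (c) BW = 1579 Hz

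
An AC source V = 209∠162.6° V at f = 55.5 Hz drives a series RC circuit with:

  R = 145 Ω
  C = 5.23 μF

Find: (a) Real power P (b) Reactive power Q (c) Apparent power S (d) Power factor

Step 1 — Angular frequency: ω = 2π·f = 2π·55.5 = 348.7 rad/s.
Step 2 — Component impedances:
  R: Z = R = 145 Ω
  C: Z = 1/(jωC) = -j/(ω·C) = 0 - j548.3 Ω
Step 3 — Series combination: Z_total = R + C = 145 - j548.3 Ω = 567.2∠-75.2° Ω.
Step 4 — Source phasor: V = 209∠162.6° V = -199.4 + j62.5 V.
Step 5 — Current: I = V / Z = -0.1964 - j0.3118 A = 0.3685∠-122.2° A.
Step 6 — Complex power: S = V·I* = 19.69 - j74.46 VA.
Step 7 — Real power: P = Re(S) = 19.69 W.
Step 8 — Reactive power: Q = Im(S) = -74.46 VAR.
Step 9 — Apparent power: |S| = 77.02 VA.
Step 10 — Power factor: PF = P/|S| = 0.2557 (leading).

(a) P = 19.69 W  (b) Q = -74.46 VAR  (c) S = 77.02 VA  (d) PF = 0.2557 (leading)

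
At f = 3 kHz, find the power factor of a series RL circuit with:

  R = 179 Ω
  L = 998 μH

Step 1 — Angular frequency: ω = 2π·f = 2π·3000 = 1.885e+04 rad/s.
Step 2 — Component impedances:
  R: Z = R = 179 Ω
  L: Z = jωL = j·1.885e+04·0.000998 = 0 + j18.81 Ω
Step 3 — Series combination: Z_total = R + L = 179 + j18.81 Ω = 180∠6.0° Ω.
Step 4 — Power factor: PF = cos(φ) = Re(Z)/|Z| = 179/179.99 = 0.9945.
Step 5 — Type: Im(Z) = 18.81 ⇒ lagging (phase φ = 6.0°).

PF = 0.9945 (lagging, φ = 6.0°)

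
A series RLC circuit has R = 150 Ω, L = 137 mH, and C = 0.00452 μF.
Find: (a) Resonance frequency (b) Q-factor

Step 1 — Resonance condition Im(Z)=0 gives ω₀ = 1/√(LC).
Step 2 — ω₀ = 1/√(0.137·4.52e-09) = 4.019e+04 rad/s.
Step 3 — f₀ = ω₀/(2π) = 6396 Hz.
Step 4 — Series Q: Q = ω₀L/R = 4.019e+04·0.137/150 = 36.7.

(a) f₀ = 6396 Hz  (b) Q = 36.7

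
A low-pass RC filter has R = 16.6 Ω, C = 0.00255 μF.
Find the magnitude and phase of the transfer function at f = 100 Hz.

Step 1 — Angular frequency: ω = 2π·100 = 628.3 rad/s.
Step 2 — Transfer function: H(jω) = 1/(1 + jωRC).
Step 3 — Denominator: 1 + jωRC = 1 + j·628.3·16.6·2.55e-09 = 1 + j2.66e-05.
Step 4 — H = 1 - j2.66e-05.
Step 5 — Magnitude: |H| = 1 (-0.0 dB); phase: φ = -0.0°.

|H| = 1 (-0.0 dB), φ = -0.0°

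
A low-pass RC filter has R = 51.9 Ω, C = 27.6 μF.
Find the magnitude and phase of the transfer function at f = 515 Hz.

Step 1 — Angular frequency: ω = 2π·515 = 3236 rad/s.
Step 2 — Transfer function: H(jω) = 1/(1 + jωRC).
Step 3 — Denominator: 1 + jωRC = 1 + j·3236·51.9·2.76e-05 = 1 + j4.635.
Step 4 — H = 0.04447 - j0.2061.
Step 5 — Magnitude: |H| = 0.2109 (-13.5 dB); phase: φ = -77.8°.

|H| = 0.2109 (-13.5 dB), φ = -77.8°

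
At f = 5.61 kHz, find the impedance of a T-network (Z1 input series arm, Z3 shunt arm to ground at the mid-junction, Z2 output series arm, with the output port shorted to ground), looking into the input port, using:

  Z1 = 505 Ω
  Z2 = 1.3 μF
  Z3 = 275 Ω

Step 1 — Angular frequency: ω = 2π·f = 2π·5610 = 3.525e+04 rad/s.
Step 2 — Component impedances:
  Z1: Z = R = 505 Ω
  Z2: Z = 1/(jωC) = -j/(ω·C) = 0 - j21.82 Ω
  Z3: Z = R = 275 Ω
Step 3 — With the output port shorted to ground, the output series arm Z2 runs from the junction to ground; the shunt arm Z3 also runs from the junction to ground. They appear in parallel: Z3 || Z2 = 1.721 - j21.69 Ω.
Step 4 — Series with input arm Z1: Z_in = Z1 + (Z3 || Z2) = 506.7 - j21.69 Ω = 507.2∠-2.5° Ω.

Z = 506.7 - j21.69 Ω = 507.2∠-2.5° Ω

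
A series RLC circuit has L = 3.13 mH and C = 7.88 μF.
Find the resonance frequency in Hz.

Step 1 — Resonance condition Im(Z)=0 gives ω₀ = 1/√(LC).
Step 2 — ω₀ = 1/√(0.00313·7.88e-06) = 6367 rad/s.
Step 3 — f₀ = ω₀/(2π) = 1013 Hz.

f₀ = 1013 Hz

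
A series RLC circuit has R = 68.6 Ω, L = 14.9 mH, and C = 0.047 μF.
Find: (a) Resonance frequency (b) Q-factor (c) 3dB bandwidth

Step 1 — Resonance: ω₀ = 1/√(LC) = 1/√(0.0149·4.7e-08) = 3.779e+04 rad/s.
Step 2 — f₀ = ω₀/(2π) = 6014 Hz.
Step 3 — Series Q: Q = ω₀L/R = 3.779e+04·0.0149/68.6 = 8.208.
Step 4 — Bandwidth: Δω = ω₀/Q = 4604 rad/s; BW = Δω/(2π) = 732.8 Hz.

(a) f₀ = 6014 Hz  (b) Q = 8.208  (c) BW = 732.8 Hz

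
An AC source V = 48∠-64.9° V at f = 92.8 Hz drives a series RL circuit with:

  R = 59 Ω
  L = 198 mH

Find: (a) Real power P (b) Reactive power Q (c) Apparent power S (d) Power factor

Step 1 — Angular frequency: ω = 2π·f = 2π·92.8 = 583.1 rad/s.
Step 2 — Component impedances:
  R: Z = R = 59 Ω
  L: Z = jωL = j·583.1·0.198 = 0 + j115.4 Ω
Step 3 — Series combination: Z_total = R + L = 59 + j115.4 Ω = 129.7∠62.9° Ω.
Step 4 — Source phasor: V = 48∠-64.9° V = 20.36 - j43.47 V.
Step 5 — Current: I = V / Z = -0.2271 - j0.2924 A = 0.3702∠-127.8° A.
Step 6 — Complex power: S = V·I* = 8.087 + j15.82 VA.
Step 7 — Real power: P = Re(S) = 8.087 W.
Step 8 — Reactive power: Q = Im(S) = 15.82 VAR.
Step 9 — Apparent power: |S| = 17.77 VA.
Step 10 — Power factor: PF = P/|S| = 0.4551 (lagging).

(a) P = 8.087 W  (b) Q = 15.82 VAR  (c) S = 17.77 VA  (d) PF = 0.4551 (lagging)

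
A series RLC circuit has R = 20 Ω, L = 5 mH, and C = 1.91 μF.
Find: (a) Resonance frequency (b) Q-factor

Step 1 — Resonance condition Im(Z)=0 gives ω₀ = 1/√(LC).
Step 2 — ω₀ = 1/√(0.005·1.91e-06) = 1.023e+04 rad/s.
Step 3 — f₀ = ω₀/(2π) = 1629 Hz.
Step 4 — Series Q: Q = ω₀L/R = 1.023e+04·0.005/20 = 2.558.

(a) f₀ = 1629 Hz  (b) Q = 2.558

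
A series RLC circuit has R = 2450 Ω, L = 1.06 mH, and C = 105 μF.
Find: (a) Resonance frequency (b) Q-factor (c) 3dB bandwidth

Step 1 — Resonance condition Im(Z)=0 gives ω₀ = 1/√(LC).
Step 2 — ω₀ = 1/√(0.00106·0.000105) = 2997 rad/s.
Step 3 — f₀ = ω₀/(2π) = 477.1 Hz.
Step 4 — Series Q: Q = ω₀L/R = 2997·0.00106/2450 = 0.001297.
Step 5 — 3dB bandwidth: Δω = ω₀/Q = 2.311e+06 rad/s; BW = Δω/(2π) = 3.679e+05 Hz.

(a) f₀ = 477.1 Hz  (b) Q = 0.001297  (c) BW = 3.679e+05 Hz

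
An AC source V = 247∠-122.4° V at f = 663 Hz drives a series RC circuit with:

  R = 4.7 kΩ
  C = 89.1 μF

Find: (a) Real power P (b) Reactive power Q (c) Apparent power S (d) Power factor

Step 1 — Angular frequency: ω = 2π·f = 2π·663 = 4166 rad/s.
Step 2 — Component impedances:
  R: Z = R = 4700 Ω
  C: Z = 1/(jωC) = -j/(ω·C) = 0 - j2.694 Ω
Step 3 — Series combination: Z_total = R + C = 4700 - j2.694 Ω = 4700∠-0.0° Ω.
Step 4 — Source phasor: V = 247∠-122.4° V = -132.3 - j208.5 V.
Step 5 — Current: I = V / Z = -0.02813 - j0.04439 A = 0.05255∠-122.4° A.
Step 6 — Complex power: S = V·I* = 12.98 - j0.007441 VA.
Step 7 — Real power: P = Re(S) = 12.98 W.
Step 8 — Reactive power: Q = Im(S) = -0.007441 VAR.
Step 9 — Apparent power: |S| = 12.98 VA.
Step 10 — Power factor: PF = P/|S| = 1 (leading).

(a) P = 12.98 W  (b) Q = -0.007441 VAR  (c) S = 12.98 VA  (d) PF = 1 (leading)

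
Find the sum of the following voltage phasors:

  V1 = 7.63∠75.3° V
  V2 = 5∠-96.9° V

Step 1 — Convert each phasor to rectangular form:
  V1 = 7.63·(cos(75.3°) + j·sin(75.3°)) = 1.936 + j7.38 V
  V2 = 5·(cos(-96.9°) + j·sin(-96.9°)) = -0.6007 - j4.964 V
Step 2 — Sum components: V_total = 1.335 + j2.416 V.
Step 3 — Convert to polar: |V_total| = 2.761 V, ∠V_total = 61.1°.

V_total = 2.761∠61.1° V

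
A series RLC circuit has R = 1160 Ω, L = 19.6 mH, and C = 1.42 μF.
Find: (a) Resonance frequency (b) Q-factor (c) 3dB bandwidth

Step 1 — Resonance: ω₀ = 1/√(LC) = 1/√(0.0196·1.42e-06) = 5994 rad/s.
Step 2 — f₀ = ω₀/(2π) = 954 Hz.
Step 3 — Series Q: Q = ω₀L/R = 5994·0.0196/1160 = 0.1013.
Step 4 — Bandwidth: Δω = ω₀/Q = 5.918e+04 rad/s; BW = Δω/(2π) = 9419 Hz.

(a) f₀ = 954 Hz  (b) Q = 0.1013  (c) BW = 9419 Hz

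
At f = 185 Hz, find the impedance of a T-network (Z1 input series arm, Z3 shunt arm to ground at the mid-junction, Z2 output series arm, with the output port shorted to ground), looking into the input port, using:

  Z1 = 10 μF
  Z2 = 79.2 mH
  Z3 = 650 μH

Step 1 — Angular frequency: ω = 2π·f = 2π·185 = 1162 rad/s.
Step 2 — Component impedances:
  Z1: Z = 1/(jωC) = -j/(ω·C) = 0 - j86.03 Ω
  Z2: Z = jωL = j·1162·0.0792 = 0 + j92.06 Ω
  Z3: Z = jωL = j·1162·0.00065 = 0 + j0.7556 Ω
Step 3 — With the output port shorted to ground, the output series arm Z2 runs from the junction to ground; the shunt arm Z3 also runs from the junction to ground. They appear in parallel: Z3 || Z2 = 0 + j0.7494 Ω.
Step 4 — Series with input arm Z1: Z_in = Z1 + (Z3 || Z2) = 0 - j85.28 Ω = 85.28∠-90.0° Ω.

Z = 0 - j85.28 Ω = 85.28∠-90.0° Ω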